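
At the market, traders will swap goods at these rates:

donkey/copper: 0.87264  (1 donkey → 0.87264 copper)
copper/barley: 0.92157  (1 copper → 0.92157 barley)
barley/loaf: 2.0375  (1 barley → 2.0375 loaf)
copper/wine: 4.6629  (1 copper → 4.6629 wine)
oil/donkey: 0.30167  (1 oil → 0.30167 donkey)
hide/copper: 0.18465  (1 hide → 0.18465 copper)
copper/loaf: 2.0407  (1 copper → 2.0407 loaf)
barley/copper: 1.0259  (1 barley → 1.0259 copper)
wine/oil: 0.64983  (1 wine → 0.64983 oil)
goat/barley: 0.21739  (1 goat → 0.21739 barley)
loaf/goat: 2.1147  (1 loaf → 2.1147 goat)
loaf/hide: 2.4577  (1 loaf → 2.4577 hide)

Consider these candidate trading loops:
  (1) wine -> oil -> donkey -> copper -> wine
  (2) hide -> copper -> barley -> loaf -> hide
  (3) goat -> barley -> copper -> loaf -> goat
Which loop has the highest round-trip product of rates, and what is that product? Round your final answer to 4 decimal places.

0.9624

(1) 0.64983 × 0.30167 × 0.87264 × 4.6629 = 0.79767
(2) 0.18465 × 0.92157 × 2.0375 × 2.4577 = 0.85213
(3) 0.21739 × 1.0259 × 2.0407 × 2.1147 = 0.96244
Highest is cycle (3) at 0.9624 (≤1, no arbitrage).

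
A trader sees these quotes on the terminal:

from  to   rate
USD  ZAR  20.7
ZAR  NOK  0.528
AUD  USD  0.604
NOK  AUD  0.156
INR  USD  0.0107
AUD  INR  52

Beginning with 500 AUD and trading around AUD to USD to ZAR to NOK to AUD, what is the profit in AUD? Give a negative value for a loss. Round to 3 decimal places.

14.915

500 AUD × 0.604 = 302 USD
302 USD × 20.7 = 6251.4 ZAR
6251.4 ZAR × 0.528 = 3300.7392 NOK
3300.7392 NOK × 0.156 = 514.9153152 AUD
Net change: 514.9153152 − 500 = 14.9153152 AUD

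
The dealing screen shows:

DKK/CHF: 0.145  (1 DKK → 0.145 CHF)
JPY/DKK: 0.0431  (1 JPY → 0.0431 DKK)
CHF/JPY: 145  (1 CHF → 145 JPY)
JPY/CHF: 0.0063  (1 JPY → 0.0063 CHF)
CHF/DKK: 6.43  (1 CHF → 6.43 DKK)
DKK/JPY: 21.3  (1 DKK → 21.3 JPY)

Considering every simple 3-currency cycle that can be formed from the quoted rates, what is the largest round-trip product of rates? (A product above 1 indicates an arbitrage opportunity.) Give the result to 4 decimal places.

0.9062

CHF→JPY→DKK→CHF: 145 × 0.0431 × 0.145 = 0.90618
CHF→DKK→JPY→CHF: 6.43 × 21.3 × 0.0063 = 0.86284
Maximum is CHF→JPY→DKK→CHF at 0.9062; no arbitrage — every cycle loses value.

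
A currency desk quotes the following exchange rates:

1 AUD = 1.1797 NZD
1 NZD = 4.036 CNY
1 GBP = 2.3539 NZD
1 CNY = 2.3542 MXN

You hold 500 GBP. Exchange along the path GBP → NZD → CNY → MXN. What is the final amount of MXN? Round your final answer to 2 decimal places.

11182.85

500 GBP × 2.3539 = 1176.95 NZD
1176.95 NZD × 4.036 = 4750.1702 CNY
4750.1702 CNY × 2.3542 = 11182.85068484 MXN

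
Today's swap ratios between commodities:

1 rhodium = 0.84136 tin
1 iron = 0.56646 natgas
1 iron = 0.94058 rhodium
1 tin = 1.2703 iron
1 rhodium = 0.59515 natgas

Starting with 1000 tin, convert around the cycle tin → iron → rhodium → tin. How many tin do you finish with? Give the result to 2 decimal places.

1005.27

1000 tin × 1.2703 = 1270.3 iron
1270.3 iron × 0.94058 = 1194.818774 rhodium
1194.818774 rhodium × 0.84136 = 1005.27272369264 tin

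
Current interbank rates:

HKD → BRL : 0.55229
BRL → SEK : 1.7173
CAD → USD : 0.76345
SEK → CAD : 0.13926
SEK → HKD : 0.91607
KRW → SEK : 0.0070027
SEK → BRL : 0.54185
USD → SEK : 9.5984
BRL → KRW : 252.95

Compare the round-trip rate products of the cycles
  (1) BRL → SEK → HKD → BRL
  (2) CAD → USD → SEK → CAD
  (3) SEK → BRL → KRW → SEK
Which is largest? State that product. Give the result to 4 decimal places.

1.0205

(1) 1.7173 × 0.91607 × 0.55229 = 0.86884
(2) 0.76345 × 9.5984 × 0.13926 = 1.02048
(3) 0.54185 × 252.95 × 0.0070027 = 0.95980
Highest is cycle (2) at 1.0205 (>1, arbitrage).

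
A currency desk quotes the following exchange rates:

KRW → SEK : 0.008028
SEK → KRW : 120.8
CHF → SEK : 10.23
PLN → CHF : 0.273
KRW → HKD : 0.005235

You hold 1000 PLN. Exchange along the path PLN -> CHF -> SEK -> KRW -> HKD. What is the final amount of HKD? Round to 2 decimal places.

1766.13

1000 PLN × 0.273 = 273 CHF
273 CHF × 10.23 = 2792.79 SEK
2792.79 SEK × 120.8 = 337369.032 KRW
337369.032 KRW × 0.005235 = 1766.12688252 HKD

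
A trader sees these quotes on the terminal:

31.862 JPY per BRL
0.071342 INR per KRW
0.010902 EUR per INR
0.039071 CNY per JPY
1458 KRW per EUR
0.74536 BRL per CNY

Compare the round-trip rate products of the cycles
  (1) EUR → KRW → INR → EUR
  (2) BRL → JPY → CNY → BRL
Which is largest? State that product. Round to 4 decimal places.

(1) 1458 × 0.071342 × 0.010902 = 1.13399
(2) 31.862 × 0.039071 × 0.74536 = 0.92788
Highest is cycle (1) at 1.1340 (>1, arbitrage).

1.1340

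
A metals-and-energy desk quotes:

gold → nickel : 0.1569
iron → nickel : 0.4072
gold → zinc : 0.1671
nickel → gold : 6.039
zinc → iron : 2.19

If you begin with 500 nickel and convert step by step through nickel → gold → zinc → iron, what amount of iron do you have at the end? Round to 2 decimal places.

1104.98

500 nickel × 6.039 = 3019.5 gold
3019.5 gold × 0.1671 = 504.55845 zinc
504.55845 zinc × 2.19 = 1104.9830055 iron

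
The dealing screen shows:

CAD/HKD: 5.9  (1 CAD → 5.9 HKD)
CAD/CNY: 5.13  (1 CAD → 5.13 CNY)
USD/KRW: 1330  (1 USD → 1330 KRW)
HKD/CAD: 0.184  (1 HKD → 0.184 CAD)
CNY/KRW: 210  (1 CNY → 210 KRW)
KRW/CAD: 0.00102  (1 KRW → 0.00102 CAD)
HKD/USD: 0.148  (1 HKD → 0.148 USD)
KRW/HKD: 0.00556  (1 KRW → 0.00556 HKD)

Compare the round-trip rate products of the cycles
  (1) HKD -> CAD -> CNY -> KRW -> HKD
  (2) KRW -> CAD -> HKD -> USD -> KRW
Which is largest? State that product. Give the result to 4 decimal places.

1.1846

(1) 0.184 × 5.13 × 210 × 0.00556 = 1.10212
(2) 0.00102 × 5.9 × 0.148 × 1330 = 1.18458
Highest is cycle (2) at 1.1846 (>1, arbitrage).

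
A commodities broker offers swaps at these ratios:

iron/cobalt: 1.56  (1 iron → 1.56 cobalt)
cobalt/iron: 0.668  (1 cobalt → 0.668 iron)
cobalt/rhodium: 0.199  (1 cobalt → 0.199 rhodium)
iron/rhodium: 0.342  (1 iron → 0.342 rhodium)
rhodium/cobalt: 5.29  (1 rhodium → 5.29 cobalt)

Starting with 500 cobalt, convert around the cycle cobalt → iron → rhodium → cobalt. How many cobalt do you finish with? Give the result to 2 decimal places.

604.27

500 cobalt × 0.668 = 334 iron
334 iron × 0.342 = 114.228 rhodium
114.228 rhodium × 5.29 = 604.26612 cobalt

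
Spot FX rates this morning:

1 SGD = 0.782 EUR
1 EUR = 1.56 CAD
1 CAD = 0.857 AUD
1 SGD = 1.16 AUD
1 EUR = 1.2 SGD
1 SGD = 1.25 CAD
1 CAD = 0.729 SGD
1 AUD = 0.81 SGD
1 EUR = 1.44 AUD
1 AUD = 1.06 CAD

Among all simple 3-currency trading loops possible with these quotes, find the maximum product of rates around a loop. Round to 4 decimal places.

EUR→AUD→SGD→EUR: 1.44 × 0.81 × 0.782 = 0.91212
AUD→CAD→SGD→AUD: 1.06 × 0.729 × 1.16 = 0.89638
EUR→CAD→SGD→EUR: 1.56 × 0.729 × 0.782 = 0.88932
AUD→SGD→CAD→AUD: 0.81 × 1.25 × 0.857 = 0.86771
Maximum is EUR→AUD→SGD→EUR at 0.9121; no arbitrage — every cycle loses value.

0.9121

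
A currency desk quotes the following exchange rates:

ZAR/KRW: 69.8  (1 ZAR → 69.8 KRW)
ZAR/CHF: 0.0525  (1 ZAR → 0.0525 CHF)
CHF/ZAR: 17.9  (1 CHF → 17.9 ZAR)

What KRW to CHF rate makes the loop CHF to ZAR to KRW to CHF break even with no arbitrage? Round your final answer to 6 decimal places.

Known legs of the cycle: 17.9 × 69.8 = 1249.42
For no arbitrage the full-cycle product must be 1, so the missing rate is 1 / 1249.42 ≈ 0.00080037.

0.000800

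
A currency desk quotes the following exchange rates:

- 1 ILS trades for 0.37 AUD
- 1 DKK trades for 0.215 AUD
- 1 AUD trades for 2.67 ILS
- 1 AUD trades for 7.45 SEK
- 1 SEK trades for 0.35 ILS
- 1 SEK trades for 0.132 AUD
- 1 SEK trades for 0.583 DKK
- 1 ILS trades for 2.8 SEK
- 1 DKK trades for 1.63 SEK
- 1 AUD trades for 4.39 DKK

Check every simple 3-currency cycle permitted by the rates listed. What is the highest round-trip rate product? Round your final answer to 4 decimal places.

0.9868

AUD→ILS→SEK→AUD: 2.67 × 2.8 × 0.132 = 0.98683
AUD→SEK→ILS→AUD: 7.45 × 0.35 × 0.37 = 0.96478
AUD→DKK→SEK→AUD: 4.39 × 1.63 × 0.132 = 0.94455
AUD→SEK→DKK→AUD: 7.45 × 0.583 × 0.215 = 0.93382
Maximum is AUD→ILS→SEK→AUD at 0.9868; no arbitrage — every cycle loses value.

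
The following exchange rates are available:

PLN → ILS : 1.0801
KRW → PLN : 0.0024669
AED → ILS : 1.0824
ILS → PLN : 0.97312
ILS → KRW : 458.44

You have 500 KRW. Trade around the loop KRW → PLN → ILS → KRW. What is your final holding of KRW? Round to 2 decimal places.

500 KRW × 0.0024669 = 1.23345 PLN
1.23345 PLN × 1.0801 = 1.332249345 ILS
1.332249345 ILS × 458.44 = 610.7563897218 KRW

610.76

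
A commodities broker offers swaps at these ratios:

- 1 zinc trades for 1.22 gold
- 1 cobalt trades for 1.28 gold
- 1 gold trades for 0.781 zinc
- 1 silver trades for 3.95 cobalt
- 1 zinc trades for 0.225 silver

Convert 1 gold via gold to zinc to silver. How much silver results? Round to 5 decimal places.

0.17573

1 gold × 0.781 = 0.781 zinc
0.781 zinc × 0.225 = 0.175725 silver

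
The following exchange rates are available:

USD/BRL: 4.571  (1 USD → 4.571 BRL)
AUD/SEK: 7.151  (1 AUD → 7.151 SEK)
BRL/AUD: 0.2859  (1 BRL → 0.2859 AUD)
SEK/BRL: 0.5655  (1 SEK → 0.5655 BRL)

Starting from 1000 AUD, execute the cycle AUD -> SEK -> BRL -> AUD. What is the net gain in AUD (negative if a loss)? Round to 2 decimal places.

156.15

1000 AUD × 7.151 = 7151 SEK
7151 SEK × 0.5655 = 4043.8905 BRL
4043.8905 BRL × 0.2859 = 1156.14829395 AUD
Net change: 1156.14829395 − 1000 = 156.14829395 AUD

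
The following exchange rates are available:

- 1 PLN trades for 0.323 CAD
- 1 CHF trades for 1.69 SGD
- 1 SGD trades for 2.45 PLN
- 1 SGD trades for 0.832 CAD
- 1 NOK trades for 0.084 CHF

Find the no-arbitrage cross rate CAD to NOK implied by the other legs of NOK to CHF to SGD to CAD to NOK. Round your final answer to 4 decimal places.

Known legs of the cycle: 0.084 × 1.69 × 0.832 = 0.11811072
For no arbitrage the full-cycle product must be 1, so the missing rate is 1 / 0.11811072 ≈ 8.466632.

8.4666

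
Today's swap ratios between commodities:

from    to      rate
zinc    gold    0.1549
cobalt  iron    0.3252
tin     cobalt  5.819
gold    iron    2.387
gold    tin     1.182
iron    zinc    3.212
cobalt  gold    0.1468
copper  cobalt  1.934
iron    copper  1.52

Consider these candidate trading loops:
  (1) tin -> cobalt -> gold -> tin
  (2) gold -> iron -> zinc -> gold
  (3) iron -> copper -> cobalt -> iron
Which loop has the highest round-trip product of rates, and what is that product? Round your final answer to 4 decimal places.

(1) 5.819 × 0.1468 × 1.182 = 1.00970
(2) 2.387 × 3.212 × 0.1549 = 1.18763
(3) 1.52 × 1.934 × 0.3252 = 0.95598
Highest is cycle (2) at 1.1876 (>1, arbitrage).

1.1876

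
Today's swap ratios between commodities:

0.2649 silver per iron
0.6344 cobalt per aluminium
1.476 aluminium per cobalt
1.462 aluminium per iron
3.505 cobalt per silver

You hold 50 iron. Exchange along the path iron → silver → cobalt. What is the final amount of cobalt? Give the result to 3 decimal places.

50 iron × 0.2649 = 13.245 silver
13.245 silver × 3.505 = 46.423725 cobalt

46.424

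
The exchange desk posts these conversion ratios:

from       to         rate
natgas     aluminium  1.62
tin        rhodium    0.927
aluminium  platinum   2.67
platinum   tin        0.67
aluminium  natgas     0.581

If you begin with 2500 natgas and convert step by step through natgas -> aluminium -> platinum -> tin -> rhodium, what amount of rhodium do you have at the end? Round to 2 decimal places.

2500 natgas × 1.62 = 4050 aluminium
4050 aluminium × 2.67 = 10813.5 platinum
10813.5 platinum × 0.67 = 7245.045 tin
7245.045 tin × 0.927 = 6716.156715 rhodium

6716.16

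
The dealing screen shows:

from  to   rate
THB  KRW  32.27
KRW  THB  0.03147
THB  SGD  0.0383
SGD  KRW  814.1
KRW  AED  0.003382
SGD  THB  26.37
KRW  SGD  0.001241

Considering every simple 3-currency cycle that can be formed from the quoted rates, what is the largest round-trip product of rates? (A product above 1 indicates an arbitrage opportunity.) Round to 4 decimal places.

KRW→SGD→THB→KRW: 0.001241 × 26.37 × 32.27 = 1.05604
KRW→THB→SGD→KRW: 0.03147 × 0.0383 × 814.1 = 0.98124
Maximum is KRW→SGD→THB→KRW at 1.0560; arbitrage exists.

1.0560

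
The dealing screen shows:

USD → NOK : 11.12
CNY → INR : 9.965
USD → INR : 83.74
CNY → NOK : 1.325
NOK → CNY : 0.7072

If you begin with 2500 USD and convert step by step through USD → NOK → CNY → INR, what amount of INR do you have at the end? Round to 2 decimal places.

2500 USD × 11.12 = 27800 NOK
27800 NOK × 0.7072 = 19660.16 CNY
19660.16 CNY × 9.965 = 195913.4944 INR

195913.49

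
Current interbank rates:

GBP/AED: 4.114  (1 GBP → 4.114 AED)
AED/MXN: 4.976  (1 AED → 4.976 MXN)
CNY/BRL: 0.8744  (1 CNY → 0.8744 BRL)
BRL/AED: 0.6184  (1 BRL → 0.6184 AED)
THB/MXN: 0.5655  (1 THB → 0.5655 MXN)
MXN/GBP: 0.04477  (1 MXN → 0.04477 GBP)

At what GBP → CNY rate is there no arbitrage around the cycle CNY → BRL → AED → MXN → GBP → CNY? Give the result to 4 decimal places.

Known legs of the cycle: 0.8744 × 0.6184 × 4.976 × 0.04477 = 0.1204611752430592
For no arbitrage the full-cycle product must be 1, so the missing rate is 1 / 0.1204611752430592 ≈ 8.301430.

8.3014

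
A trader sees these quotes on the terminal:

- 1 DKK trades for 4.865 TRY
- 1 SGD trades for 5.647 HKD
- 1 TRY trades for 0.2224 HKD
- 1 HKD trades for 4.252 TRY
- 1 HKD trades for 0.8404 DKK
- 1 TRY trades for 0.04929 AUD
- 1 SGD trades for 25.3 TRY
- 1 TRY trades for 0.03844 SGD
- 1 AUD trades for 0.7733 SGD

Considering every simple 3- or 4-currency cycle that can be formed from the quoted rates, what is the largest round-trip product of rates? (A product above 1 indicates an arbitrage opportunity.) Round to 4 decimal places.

0.9643

AUD→SGD→TRY→AUD: 0.7733 × 25.3 × 0.04929 = 0.96433
SGD→HKD→TRY→SGD: 5.647 × 4.252 × 0.03844 = 0.92298
AUD→SGD→HKD→TRY→AUD: 0.7733 × 5.647 × 4.252 × 0.04929 = 0.91520
HKD→DKK→TRY→HKD: 0.8404 × 4.865 × 0.2224 = 0.90929
SGD→HKD→DKK→TRY→SGD: 5.647 × 0.8404 × 4.865 × 0.03844 = 0.88750
Maximum is AUD→SGD→TRY→AUD at 0.9643; no arbitrage — every cycle loses value.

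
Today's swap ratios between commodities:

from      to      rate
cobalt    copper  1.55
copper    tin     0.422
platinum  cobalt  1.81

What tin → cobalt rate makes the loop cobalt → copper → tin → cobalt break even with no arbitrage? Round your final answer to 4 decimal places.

Known legs of the cycle: 1.55 × 0.422 = 0.6541
For no arbitrage the full-cycle product must be 1, so the missing rate is 1 / 0.6541 ≈ 1.528818.

1.5288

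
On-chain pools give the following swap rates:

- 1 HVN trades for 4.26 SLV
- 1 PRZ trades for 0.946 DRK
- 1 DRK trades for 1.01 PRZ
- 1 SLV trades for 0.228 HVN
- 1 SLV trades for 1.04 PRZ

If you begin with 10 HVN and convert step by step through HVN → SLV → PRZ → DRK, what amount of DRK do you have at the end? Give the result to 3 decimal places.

41.912

10 HVN × 4.26 = 42.6 SLV
42.6 SLV × 1.04 = 44.304 PRZ
44.304 PRZ × 0.946 = 41.911584 DRK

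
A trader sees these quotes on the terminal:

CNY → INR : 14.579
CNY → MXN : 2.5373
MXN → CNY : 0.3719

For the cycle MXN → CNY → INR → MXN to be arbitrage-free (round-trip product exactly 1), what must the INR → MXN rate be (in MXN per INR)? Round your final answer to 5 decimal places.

0.18444

Known legs of the cycle: 0.3719 × 14.579 = 5.4219301
For no arbitrage the full-cycle product must be 1, so the missing rate is 1 / 5.4219301 ≈ 0.1844362.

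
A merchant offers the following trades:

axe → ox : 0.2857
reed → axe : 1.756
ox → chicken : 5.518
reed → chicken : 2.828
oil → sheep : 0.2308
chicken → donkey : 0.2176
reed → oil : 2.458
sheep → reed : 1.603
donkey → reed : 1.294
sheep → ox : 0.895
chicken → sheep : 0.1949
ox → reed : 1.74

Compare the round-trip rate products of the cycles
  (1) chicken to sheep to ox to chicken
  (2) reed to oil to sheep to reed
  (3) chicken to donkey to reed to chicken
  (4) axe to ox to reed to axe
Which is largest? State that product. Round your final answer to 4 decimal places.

0.9625

(1) 0.1949 × 0.895 × 5.518 = 0.96254
(2) 2.458 × 0.2308 × 1.603 = 0.90939
(3) 0.2176 × 1.294 × 2.828 = 0.79629
(4) 0.2857 × 1.74 × 1.756 = 0.87294
Highest is cycle (1) at 0.9625 (≤1, no arbitrage).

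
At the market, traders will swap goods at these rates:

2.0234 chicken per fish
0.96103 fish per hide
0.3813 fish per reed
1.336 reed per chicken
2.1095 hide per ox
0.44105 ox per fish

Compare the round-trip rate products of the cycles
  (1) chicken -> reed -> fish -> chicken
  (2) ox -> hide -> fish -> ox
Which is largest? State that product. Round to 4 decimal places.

(1) 1.336 × 0.3813 × 2.0234 = 1.03075
(2) 2.1095 × 0.96103 × 0.44105 = 0.89414
Highest is cycle (1) at 1.0308 (>1, arbitrage).

1.0308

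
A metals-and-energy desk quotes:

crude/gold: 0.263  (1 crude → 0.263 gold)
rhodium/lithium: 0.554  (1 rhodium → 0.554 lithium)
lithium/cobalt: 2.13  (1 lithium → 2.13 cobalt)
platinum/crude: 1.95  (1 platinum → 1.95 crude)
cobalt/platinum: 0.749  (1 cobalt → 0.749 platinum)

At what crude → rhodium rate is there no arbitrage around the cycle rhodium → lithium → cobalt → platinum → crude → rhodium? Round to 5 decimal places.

0.58022

Known legs of the cycle: 0.554 × 2.13 × 0.749 × 1.95 = 1.723478211
For no arbitrage the full-cycle product must be 1, so the missing rate is 1 / 1.723478211 ≈ 0.5802220.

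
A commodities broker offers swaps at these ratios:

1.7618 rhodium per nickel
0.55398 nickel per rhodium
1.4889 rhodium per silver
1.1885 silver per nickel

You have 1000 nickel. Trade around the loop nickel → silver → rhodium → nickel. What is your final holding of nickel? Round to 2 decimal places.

1000 nickel × 1.1885 = 1188.5 silver
1188.5 silver × 1.4889 = 1769.55765 rhodium
1769.55765 rhodium × 0.55398 = 980.299546947 nickel

980.30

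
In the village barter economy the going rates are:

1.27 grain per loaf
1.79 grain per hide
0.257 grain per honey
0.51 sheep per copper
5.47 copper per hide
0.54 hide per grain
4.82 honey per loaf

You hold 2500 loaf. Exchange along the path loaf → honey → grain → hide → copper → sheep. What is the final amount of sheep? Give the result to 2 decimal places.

4665.21

2500 loaf × 4.82 = 12050 honey
12050 honey × 0.257 = 3096.85 grain
3096.85 grain × 0.54 = 1672.299 hide
1672.299 hide × 5.47 = 9147.47553 copper
9147.47553 copper × 0.51 = 4665.2125203 sheep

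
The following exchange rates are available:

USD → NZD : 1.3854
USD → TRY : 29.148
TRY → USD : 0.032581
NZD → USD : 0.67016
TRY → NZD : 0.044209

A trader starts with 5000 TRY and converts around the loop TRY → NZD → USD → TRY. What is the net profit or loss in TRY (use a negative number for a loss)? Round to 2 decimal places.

-682.15

5000 TRY × 0.044209 = 221.045 NZD
221.045 NZD × 0.67016 = 148.1355172 USD
148.1355172 USD × 29.148 = 4317.8540553456 TRY
Net change: 4317.8540553456 − 5000 = -682.1459446544 TRY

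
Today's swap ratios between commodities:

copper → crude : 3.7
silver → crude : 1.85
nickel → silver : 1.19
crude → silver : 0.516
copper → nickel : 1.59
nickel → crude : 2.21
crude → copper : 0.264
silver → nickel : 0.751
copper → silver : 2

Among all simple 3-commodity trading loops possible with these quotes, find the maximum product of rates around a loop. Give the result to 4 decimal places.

0.9768

silver→crude→copper→silver: 1.85 × 0.264 × 2 = 0.97680
crude→copper→nickel→crude: 0.264 × 1.59 × 2.21 = 0.92767
silver→nickel→crude→silver: 0.751 × 2.21 × 0.516 = 0.85641
Maximum is silver→crude→copper→silver at 0.9768; no arbitrage — every cycle loses value.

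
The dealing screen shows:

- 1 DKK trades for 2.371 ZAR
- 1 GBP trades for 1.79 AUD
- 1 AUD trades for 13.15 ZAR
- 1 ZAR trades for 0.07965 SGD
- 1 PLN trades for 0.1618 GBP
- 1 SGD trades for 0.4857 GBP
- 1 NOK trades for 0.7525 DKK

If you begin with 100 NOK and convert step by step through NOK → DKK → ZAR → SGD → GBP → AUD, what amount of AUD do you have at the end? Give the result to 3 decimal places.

100 NOK × 0.7525 = 75.25 DKK
75.25 DKK × 2.371 = 178.41775 ZAR
178.41775 ZAR × 0.07965 = 14.2109737875 SGD
14.2109737875 SGD × 0.4857 = 6.90226996858875 GBP
6.90226996858875 GBP × 1.79 = 12.3550632437738625 AUD

12.355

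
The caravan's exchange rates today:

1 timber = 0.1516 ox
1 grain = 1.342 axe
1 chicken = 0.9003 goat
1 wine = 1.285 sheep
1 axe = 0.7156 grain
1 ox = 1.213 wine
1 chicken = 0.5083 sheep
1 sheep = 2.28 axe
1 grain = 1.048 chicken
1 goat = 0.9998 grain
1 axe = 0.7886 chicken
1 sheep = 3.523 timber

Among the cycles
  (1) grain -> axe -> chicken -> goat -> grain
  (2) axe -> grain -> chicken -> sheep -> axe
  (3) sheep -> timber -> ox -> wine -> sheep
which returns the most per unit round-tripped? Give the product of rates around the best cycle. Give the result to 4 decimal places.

0.9526

(1) 1.342 × 0.7886 × 0.9003 × 0.9998 = 0.95260
(2) 0.7156 × 1.048 × 0.5083 × 2.28 = 0.86913
(3) 3.523 × 0.1516 × 1.213 × 1.285 = 0.83248
Highest is cycle (1) at 0.9526 (≤1, no arbitrage).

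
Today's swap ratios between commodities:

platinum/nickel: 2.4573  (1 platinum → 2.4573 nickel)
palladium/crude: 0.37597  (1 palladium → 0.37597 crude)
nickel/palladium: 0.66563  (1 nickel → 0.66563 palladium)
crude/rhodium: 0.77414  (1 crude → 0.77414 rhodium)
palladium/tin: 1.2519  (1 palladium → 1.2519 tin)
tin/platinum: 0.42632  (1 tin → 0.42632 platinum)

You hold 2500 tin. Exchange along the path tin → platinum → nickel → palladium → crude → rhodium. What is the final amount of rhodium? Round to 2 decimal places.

2500 tin × 0.42632 = 1065.8 platinum
1065.8 platinum × 2.4573 = 2618.99034 nickel
2618.99034 nickel × 0.66563 = 1743.2785400142 palladium
1743.2785400142 palladium × 0.37597 = 655.420432689138774 crude
655.420432689138774 crude × 0.77414 = 507.38717376196989050436 rhodium

507.39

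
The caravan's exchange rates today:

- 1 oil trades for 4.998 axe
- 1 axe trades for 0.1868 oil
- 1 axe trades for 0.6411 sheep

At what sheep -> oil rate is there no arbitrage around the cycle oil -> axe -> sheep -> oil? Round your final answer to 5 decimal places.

0.31209

Known legs of the cycle: 4.998 × 0.6411 = 3.2042178
For no arbitrage the full-cycle product must be 1, so the missing rate is 1 / 3.2042178 ≈ 0.3120886.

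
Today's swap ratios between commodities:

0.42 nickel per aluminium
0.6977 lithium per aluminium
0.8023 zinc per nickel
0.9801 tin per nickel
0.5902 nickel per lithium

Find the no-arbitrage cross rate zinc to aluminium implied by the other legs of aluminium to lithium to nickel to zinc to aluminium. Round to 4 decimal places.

3.0269

Known legs of the cycle: 0.6977 × 0.5902 × 0.8023 = 0.330373131842
For no arbitrage the full-cycle product must be 1, so the missing rate is 1 / 0.330373131842 ≈ 3.026881.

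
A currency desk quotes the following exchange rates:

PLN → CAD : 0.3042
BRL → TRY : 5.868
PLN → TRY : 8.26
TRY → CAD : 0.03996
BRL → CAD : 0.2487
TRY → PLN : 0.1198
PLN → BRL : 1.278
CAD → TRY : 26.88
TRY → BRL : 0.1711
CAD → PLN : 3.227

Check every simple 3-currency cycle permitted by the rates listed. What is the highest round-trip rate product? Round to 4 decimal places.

BRL→CAD→TRY→BRL: 0.2487 × 26.88 × 0.1711 = 1.14381
CAD→PLN→TRY→CAD: 3.227 × 8.26 × 0.03996 = 1.06513
BRL→CAD→PLN→BRL: 0.2487 × 3.227 × 1.278 = 1.02567
CAD→TRY→PLN→CAD: 26.88 × 0.1198 × 0.3042 = 0.97959
BRL→TRY→PLN→BRL: 5.868 × 0.1198 × 1.278 = 0.89842
Maximum is BRL→CAD→TRY→BRL at 1.1438; arbitrage exists.

1.1438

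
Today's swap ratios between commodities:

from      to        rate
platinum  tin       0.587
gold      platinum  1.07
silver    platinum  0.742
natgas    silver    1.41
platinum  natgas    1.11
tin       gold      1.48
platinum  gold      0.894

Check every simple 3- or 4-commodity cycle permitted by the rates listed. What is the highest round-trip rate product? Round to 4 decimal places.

silver→platinum→natgas→silver: 0.742 × 1.11 × 1.41 = 1.16130
gold→platinum→tin→gold: 1.07 × 0.587 × 1.48 = 0.92957
Maximum is silver→platinum→natgas→silver at 1.1613; arbitrage exists.

1.1613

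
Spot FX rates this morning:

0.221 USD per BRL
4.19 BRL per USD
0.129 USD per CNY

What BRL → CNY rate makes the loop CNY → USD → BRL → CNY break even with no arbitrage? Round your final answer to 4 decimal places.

Known legs of the cycle: 0.129 × 4.19 = 0.54051
For no arbitrage the full-cycle product must be 1, so the missing rate is 1 / 0.54051 ≈ 1.850105.

1.8501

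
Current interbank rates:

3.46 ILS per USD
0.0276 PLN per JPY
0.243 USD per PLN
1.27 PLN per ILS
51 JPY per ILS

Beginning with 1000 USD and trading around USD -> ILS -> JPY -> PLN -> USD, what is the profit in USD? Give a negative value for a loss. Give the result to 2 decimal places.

183.48

1000 USD × 3.46 = 3460 ILS
3460 ILS × 51 = 176460 JPY
176460 JPY × 0.0276 = 4870.296 PLN
4870.296 PLN × 0.243 = 1183.481928 USD
Net change: 1183.481928 − 1000 = 183.481928 USD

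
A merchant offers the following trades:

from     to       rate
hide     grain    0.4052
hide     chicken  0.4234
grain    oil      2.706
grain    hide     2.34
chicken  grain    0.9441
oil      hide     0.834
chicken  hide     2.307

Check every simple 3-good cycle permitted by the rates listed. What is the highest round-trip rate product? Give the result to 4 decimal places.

0.9354

hide→chicken→grain→hide: 0.4234 × 0.9441 × 2.34 = 0.93537
hide→grain→oil→hide: 0.4052 × 2.706 × 0.834 = 0.91446
Maximum is hide→chicken→grain→hide at 0.9354; no arbitrage — every cycle loses value.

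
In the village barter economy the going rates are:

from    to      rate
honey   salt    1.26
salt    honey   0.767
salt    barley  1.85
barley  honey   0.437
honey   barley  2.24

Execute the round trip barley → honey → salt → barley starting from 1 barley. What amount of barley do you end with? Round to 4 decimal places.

1.0186

1 barley × 0.437 = 0.437 honey
0.437 honey × 1.26 = 0.55062 salt
0.55062 salt × 1.85 = 1.018647 barley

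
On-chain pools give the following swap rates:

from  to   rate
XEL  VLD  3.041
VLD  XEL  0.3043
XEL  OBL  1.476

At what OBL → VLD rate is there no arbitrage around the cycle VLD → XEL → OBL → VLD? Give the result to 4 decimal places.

2.2264

Known legs of the cycle: 0.3043 × 1.476 = 0.4491468
For no arbitrage the full-cycle product must be 1, so the missing rate is 1 / 0.4491468 ≈ 2.226444.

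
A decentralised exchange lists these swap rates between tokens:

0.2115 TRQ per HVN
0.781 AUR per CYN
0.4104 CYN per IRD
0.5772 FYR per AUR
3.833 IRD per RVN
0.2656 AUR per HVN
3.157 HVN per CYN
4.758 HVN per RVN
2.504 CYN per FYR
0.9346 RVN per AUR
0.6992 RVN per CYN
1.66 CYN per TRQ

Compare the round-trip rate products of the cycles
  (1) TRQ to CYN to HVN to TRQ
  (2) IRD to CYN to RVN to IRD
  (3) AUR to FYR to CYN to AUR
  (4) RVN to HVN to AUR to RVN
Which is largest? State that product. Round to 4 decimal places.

1.1811

(1) 1.66 × 3.157 × 0.2115 = 1.10839
(2) 0.4104 × 0.6992 × 3.833 = 1.09989
(3) 0.5772 × 2.504 × 0.781 = 1.12879
(4) 4.758 × 0.2656 × 0.9346 = 1.18108
Highest is cycle (4) at 1.1811 (>1, arbitrage).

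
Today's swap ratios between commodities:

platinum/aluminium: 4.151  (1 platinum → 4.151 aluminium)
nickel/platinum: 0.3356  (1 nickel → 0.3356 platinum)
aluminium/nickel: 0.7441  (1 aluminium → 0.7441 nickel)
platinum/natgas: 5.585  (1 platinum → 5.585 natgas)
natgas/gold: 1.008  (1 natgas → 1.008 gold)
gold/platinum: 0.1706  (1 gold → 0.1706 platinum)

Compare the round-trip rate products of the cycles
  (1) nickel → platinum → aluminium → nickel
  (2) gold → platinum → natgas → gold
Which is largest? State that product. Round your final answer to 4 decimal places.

1.0366

(1) 0.3356 × 4.151 × 0.7441 = 1.03659
(2) 0.1706 × 5.585 × 1.008 = 0.96042
Highest is cycle (1) at 1.0366 (>1, arbitrage).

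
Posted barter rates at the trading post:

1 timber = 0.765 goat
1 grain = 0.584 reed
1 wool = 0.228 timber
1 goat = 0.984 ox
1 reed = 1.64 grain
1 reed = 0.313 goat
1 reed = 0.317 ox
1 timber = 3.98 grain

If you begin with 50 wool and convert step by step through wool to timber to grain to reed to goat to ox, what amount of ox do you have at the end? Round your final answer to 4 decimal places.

50 wool × 0.228 = 11.4 timber
11.4 timber × 3.98 = 45.372 grain
45.372 grain × 0.584 = 26.497248 reed
26.497248 reed × 0.313 = 8.293638624 goat
8.293638624 goat × 0.984 = 8.160940406016 ox

8.1609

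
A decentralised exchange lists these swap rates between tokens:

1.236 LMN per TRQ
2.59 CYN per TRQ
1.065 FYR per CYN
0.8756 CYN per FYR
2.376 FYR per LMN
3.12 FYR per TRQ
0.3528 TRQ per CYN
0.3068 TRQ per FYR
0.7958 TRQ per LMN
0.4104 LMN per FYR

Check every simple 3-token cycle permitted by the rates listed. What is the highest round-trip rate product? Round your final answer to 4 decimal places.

LMN→TRQ→FYR→LMN: 0.7958 × 3.12 × 0.4104 = 1.01898
FYR→CYN→TRQ→FYR: 0.8756 × 0.3528 × 3.12 = 0.96380
LMN→FYR→TRQ→LMN: 2.376 × 0.3068 × 1.236 = 0.90099
FYR→TRQ→CYN→FYR: 0.3068 × 2.59 × 1.065 = 0.84626
Maximum is LMN→TRQ→FYR→LMN at 1.0190; arbitrage exists.

1.0190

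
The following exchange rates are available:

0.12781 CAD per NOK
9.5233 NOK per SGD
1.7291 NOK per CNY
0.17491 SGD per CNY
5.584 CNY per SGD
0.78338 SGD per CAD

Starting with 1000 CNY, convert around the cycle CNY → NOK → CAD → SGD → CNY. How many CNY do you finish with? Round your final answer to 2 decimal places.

966.72

1000 CNY × 1.7291 = 1729.1 NOK
1729.1 NOK × 0.12781 = 220.996271 CAD
220.996271 CAD × 0.78338 = 173.12405877598 SGD
173.12405877598 SGD × 5.584 = 966.72474420507232 CNY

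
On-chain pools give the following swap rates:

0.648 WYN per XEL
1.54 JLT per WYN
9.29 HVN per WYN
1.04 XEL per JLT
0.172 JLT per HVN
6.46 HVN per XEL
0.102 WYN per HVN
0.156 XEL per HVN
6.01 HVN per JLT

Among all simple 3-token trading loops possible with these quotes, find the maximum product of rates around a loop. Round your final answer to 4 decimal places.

HVN→JLT→XEL→HVN: 0.172 × 1.04 × 6.46 = 1.15556
WYN→JLT→XEL→WYN: 1.54 × 1.04 × 0.648 = 1.03784
HVN→WYN→JLT→HVN: 0.102 × 1.54 × 6.01 = 0.94405
HVN→XEL→WYN→HVN: 0.156 × 0.648 × 9.29 = 0.93911
Maximum is HVN→JLT→XEL→HVN at 1.1556; arbitrage exists.

1.1556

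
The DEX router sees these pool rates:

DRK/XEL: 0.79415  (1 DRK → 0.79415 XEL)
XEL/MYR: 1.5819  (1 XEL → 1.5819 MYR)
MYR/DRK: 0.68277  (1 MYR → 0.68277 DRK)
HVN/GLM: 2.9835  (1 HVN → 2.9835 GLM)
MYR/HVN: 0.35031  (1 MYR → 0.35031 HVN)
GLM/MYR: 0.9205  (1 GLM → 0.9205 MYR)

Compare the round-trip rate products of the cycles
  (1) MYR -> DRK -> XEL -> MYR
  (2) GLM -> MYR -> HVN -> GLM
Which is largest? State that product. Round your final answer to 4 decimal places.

(1) 0.68277 × 0.79415 × 1.5819 = 0.85774
(2) 0.9205 × 0.35031 × 2.9835 = 0.96206
Highest is cycle (2) at 0.9621 (≤1, no arbitrage).

0.9621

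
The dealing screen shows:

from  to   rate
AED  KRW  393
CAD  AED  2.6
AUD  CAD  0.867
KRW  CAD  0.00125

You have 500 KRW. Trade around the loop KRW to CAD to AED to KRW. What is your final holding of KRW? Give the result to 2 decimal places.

638.63

500 KRW × 0.00125 = 0.625 CAD
0.625 CAD × 2.6 = 1.625 AED
1.625 AED × 393 = 638.625 KRW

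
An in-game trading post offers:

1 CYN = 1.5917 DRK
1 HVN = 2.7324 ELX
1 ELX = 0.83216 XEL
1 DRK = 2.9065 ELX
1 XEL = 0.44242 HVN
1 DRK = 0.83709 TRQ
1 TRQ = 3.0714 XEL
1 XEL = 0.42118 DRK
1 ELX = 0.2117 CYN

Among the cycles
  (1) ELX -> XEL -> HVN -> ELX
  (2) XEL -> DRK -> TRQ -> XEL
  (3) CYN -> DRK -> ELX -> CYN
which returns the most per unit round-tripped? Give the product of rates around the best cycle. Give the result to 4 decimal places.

(1) 0.83216 × 0.44242 × 2.7324 = 1.00597
(2) 0.42118 × 0.83709 × 3.0714 = 1.08287
(3) 1.5917 × 2.9065 × 0.2117 = 0.97938
Highest is cycle (2) at 1.0829 (>1, arbitrage).

1.0829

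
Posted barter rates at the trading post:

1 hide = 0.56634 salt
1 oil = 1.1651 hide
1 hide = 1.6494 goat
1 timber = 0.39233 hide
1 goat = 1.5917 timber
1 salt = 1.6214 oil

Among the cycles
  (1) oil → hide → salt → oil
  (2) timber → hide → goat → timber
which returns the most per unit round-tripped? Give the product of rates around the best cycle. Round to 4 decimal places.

(1) 1.1651 × 0.56634 × 1.6214 = 1.06987
(2) 0.39233 × 1.6494 × 1.5917 = 1.03000
Highest is cycle (1) at 1.0699 (>1, arbitrage).

1.0699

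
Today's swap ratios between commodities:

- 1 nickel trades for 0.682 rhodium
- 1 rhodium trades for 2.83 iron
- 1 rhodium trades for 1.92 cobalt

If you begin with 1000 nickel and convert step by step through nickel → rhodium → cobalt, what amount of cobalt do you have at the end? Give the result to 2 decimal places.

1000 nickel × 0.682 = 682 rhodium
682 rhodium × 1.92 = 1309.44 cobalt

1309.44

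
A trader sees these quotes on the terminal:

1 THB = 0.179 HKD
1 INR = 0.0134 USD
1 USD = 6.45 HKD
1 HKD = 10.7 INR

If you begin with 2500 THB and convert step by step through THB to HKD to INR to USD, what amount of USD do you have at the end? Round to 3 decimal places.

64.163

2500 THB × 0.179 = 447.5 HKD
447.5 HKD × 10.7 = 4788.25 INR
4788.25 INR × 0.0134 = 64.16255 USD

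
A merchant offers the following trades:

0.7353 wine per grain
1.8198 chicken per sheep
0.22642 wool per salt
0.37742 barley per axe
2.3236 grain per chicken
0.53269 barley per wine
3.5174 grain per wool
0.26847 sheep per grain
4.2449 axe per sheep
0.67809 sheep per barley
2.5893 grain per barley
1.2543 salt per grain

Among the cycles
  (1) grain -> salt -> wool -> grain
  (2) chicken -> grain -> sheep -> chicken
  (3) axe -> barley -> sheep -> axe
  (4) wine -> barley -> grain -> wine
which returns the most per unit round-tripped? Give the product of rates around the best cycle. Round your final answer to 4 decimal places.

(1) 1.2543 × 0.22642 × 3.5174 = 0.99894
(2) 2.3236 × 0.26847 × 1.8198 = 1.13522
(3) 0.37742 × 0.67809 × 4.2449 = 1.08637
(4) 0.53269 × 2.5893 × 0.7353 = 1.01420
Highest is cycle (2) at 1.1352 (>1, arbitrage).

1.1352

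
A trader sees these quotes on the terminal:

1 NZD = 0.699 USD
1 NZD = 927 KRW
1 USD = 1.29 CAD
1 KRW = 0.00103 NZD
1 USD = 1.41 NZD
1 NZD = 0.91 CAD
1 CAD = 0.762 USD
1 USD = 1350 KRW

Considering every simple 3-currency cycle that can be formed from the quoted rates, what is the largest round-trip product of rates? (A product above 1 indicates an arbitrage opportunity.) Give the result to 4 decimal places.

CAD→USD→NZD→CAD: 0.762 × 1.41 × 0.91 = 0.97772
KRW→NZD→USD→KRW: 0.00103 × 0.699 × 1350 = 0.97196
Maximum is CAD→USD→NZD→CAD at 0.9777; no arbitrage — every cycle loses value.

0.9777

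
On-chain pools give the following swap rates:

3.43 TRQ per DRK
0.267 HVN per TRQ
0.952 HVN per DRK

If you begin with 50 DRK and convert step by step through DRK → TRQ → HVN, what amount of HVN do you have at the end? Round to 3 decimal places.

50 DRK × 3.43 = 171.5 TRQ
171.5 TRQ × 0.267 = 45.7905 HVN

45.791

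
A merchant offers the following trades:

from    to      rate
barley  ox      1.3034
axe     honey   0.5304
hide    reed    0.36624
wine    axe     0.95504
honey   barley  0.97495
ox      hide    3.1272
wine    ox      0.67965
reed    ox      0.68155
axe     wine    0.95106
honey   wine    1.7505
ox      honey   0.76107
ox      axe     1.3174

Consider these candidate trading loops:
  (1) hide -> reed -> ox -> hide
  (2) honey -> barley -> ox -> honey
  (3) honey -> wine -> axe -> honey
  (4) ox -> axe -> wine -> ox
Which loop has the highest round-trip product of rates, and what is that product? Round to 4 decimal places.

0.9671

(1) 0.36624 × 0.68155 × 3.1272 = 0.78058
(2) 0.97495 × 1.3034 × 0.76107 = 0.96713
(3) 1.7505 × 0.95504 × 0.5304 = 0.88672
(4) 1.3174 × 0.95106 × 0.67965 = 0.85155
Highest is cycle (2) at 0.9671 (≤1, no arbitrage).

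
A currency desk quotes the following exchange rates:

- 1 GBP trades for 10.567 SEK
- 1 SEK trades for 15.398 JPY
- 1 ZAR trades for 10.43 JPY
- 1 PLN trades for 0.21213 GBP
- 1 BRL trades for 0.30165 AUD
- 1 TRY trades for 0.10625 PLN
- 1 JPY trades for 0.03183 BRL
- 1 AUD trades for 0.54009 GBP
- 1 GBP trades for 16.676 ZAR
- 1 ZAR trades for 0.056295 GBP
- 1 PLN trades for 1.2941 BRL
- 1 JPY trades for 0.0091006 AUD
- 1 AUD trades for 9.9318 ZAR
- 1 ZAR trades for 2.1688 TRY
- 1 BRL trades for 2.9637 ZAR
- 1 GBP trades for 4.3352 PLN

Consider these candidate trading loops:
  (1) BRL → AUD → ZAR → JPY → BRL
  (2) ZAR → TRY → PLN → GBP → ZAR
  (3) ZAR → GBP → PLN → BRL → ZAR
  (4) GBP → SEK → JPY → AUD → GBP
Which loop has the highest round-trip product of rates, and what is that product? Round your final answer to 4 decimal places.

0.9946

(1) 0.30165 × 9.9318 × 10.43 × 0.03183 = 0.99461
(2) 2.1688 × 0.10625 × 0.21213 × 16.676 = 0.81516
(3) 0.056295 × 4.3352 × 1.2941 × 2.9637 = 0.93601
(4) 10.567 × 15.398 × 0.0091006 × 0.54009 = 0.79975
Highest is cycle (1) at 0.9946 (≤1, no arbitrage).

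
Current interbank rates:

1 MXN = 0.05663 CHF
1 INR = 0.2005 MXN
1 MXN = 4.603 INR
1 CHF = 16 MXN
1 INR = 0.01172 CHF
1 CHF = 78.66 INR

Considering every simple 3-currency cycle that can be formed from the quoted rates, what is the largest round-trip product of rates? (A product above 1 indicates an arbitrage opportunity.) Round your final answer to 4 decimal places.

MXN→CHF→INR→MXN: 0.05663 × 78.66 × 0.2005 = 0.89313
MXN→INR→CHF→MXN: 4.603 × 0.01172 × 16 = 0.86315
Maximum is MXN→CHF→INR→MXN at 0.8931; no arbitrage — every cycle loses value.

0.8931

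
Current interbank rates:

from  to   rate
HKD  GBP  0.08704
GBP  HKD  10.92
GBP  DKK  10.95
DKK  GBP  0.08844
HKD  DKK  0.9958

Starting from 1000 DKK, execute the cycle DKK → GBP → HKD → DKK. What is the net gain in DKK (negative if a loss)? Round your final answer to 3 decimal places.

1000 DKK × 0.08844 = 88.44 GBP
88.44 GBP × 10.92 = 965.7648 HKD
965.7648 HKD × 0.9958 = 961.70858784 DKK
Net change: 961.70858784 − 1000 = -38.29141216 DKK

-38.291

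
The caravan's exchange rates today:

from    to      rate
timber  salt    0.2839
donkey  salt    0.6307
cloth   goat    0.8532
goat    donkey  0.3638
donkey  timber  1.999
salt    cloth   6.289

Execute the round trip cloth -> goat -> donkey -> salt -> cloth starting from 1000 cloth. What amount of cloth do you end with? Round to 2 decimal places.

1231.17

1000 cloth × 0.8532 = 853.2 goat
853.2 goat × 0.3638 = 310.39416 donkey
310.39416 donkey × 0.6307 = 195.765596712 salt
195.765596712 salt × 6.289 = 1231.169837721768 cloth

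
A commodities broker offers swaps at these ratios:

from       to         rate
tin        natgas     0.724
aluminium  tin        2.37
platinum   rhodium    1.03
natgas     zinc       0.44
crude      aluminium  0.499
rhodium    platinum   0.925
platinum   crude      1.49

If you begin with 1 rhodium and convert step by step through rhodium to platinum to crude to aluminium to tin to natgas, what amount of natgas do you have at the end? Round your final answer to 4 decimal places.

1 rhodium × 0.925 = 0.925 platinum
0.925 platinum × 1.49 = 1.37825 crude
1.37825 crude × 0.499 = 0.68774675 aluminium
0.68774675 aluminium × 2.37 = 1.6299597975 tin
1.6299597975 tin × 0.724 = 1.18009089339 natgas

1.1801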